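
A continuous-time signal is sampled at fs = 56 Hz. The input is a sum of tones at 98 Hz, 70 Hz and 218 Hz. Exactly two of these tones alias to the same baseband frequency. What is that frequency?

fs/2 = 28 Hz.
98 Hz mod fs = 42 Hz.
42 Hz > fs/2 = 28 Hz, folds to fs − 42 Hz = 14 Hz.
70 Hz mod fs = 14 Hz.
14 Hz ≤ fs/2 = 28 Hz, appears at 14 Hz.
218 Hz mod fs = 50 Hz.
50 Hz > fs/2 = 28 Hz, folds to fs − 50 Hz = 6 Hz.
70 Hz and 98 Hz both map to 14 Hz.

14 Hz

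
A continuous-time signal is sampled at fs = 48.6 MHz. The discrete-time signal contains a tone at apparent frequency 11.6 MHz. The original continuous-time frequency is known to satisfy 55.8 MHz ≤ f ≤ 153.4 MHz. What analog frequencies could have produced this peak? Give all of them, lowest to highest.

Frequencies that alias to 11.6 MHz are k·fs ± 11.6 MHz for integer k ≥ 0.
k=0: 11.6 MHz.
k=1: 37 MHz, 60.2 MHz.
k=2: 85.6 MHz, 108.8 MHz.
k=3: 134.2 MHz, 157.4 MHz.
k=4: 182.8 MHz, 206 MHz.
Within [55.8 MHz, 153.4 MHz]: 60.2 MHz, 85.6 MHz, 108.8 MHz, 134.2 MHz.

60.2 MHz, 85.6 MHz, 108.8 MHz, 134.2 MHz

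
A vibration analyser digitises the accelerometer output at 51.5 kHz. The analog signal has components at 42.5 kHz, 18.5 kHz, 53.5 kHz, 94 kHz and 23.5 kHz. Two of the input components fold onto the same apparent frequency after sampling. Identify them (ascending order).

fs/2 = 25.75 kHz.
42.5 kHz > fs/2 = 25.75 kHz, folds to fs − 42.5 kHz = 9 kHz.
18.5 kHz ≤ fs/2 = 25.75 kHz, passes unchanged.
53.5 kHz mod fs = 2 kHz.
2 kHz ≤ fs/2 = 25.75 kHz, appears at 2 kHz.
94 kHz mod fs = 42.5 kHz.
42.5 kHz > fs/2 = 25.75 kHz, folds to fs − 42.5 kHz = 9 kHz.
23.5 kHz ≤ fs/2 = 25.75 kHz, passes unchanged.
42.5 kHz and 94 kHz both map to 9 kHz.

42.5 kHz, 94 kHz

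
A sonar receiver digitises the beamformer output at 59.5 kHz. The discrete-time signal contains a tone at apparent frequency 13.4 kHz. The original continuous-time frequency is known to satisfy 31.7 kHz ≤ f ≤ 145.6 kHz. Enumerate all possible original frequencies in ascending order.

Frequencies that alias to 13.4 kHz are k·fs ± 13.4 kHz for integer k ≥ 0.
k=0: 13.4 kHz.
k=1: 46.1 kHz, 72.9 kHz.
k=2: 105.6 kHz, 132.4 kHz.
k=3: 165.1 kHz, 191.9 kHz.
Within [31.7 kHz, 145.6 kHz]: 46.1 kHz, 72.9 kHz, 105.6 kHz, 132.4 kHz.

46.1 kHz, 72.9 kHz, 105.6 kHz, 132.4 kHz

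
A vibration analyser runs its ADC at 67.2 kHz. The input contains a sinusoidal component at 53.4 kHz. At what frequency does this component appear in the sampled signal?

13.8 kHz

53.4 kHz > fs/2 = 33.6 kHz, folds to fs − 53.4 kHz = 13.8 kHz.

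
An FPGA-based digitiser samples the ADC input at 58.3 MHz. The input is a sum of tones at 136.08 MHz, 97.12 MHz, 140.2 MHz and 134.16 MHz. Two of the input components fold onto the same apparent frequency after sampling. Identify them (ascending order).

97.12 MHz, 136.08 MHz

fs/2 = 29.15 MHz.
136.08 MHz mod fs = 19.48 MHz.
19.48 MHz ≤ fs/2 = 29.15 MHz, appears at 19.48 MHz.
97.12 MHz mod fs = 38.82 MHz.
38.82 MHz > fs/2 = 29.15 MHz, folds to fs − 38.82 MHz = 19.48 MHz.
140.2 MHz mod fs = 23.6 MHz.
23.6 MHz ≤ fs/2 = 29.15 MHz, appears at 23.6 MHz.
134.16 MHz mod fs = 17.56 MHz.
17.56 MHz ≤ fs/2 = 29.15 MHz, appears at 17.56 MHz.
97.12 MHz and 136.08 MHz both map to 19.48 MHz.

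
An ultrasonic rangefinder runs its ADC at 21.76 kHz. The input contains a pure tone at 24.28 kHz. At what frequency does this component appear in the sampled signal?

2.52 kHz

24.28 kHz mod fs = 2.52 kHz.
2.52 kHz ≤ fs/2 = 10.88 kHz, appears at 2.52 kHz.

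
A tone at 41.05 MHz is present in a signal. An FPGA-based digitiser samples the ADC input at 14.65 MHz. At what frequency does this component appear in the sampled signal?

2.9 MHz

41.05 MHz mod fs = 11.75 MHz.
11.75 MHz > fs/2 = 7.325 MHz, folds to fs − 11.75 MHz = 2.9 MHz.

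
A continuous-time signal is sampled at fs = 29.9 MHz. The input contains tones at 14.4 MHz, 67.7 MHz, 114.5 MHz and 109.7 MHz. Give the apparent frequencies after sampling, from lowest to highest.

fs/2 = 14.95 MHz.
14.4 MHz ≤ fs/2 = 14.95 MHz, passes unchanged.
67.7 MHz mod fs = 7.9 MHz.
7.9 MHz ≤ fs/2 = 14.95 MHz, appears at 7.9 MHz.
114.5 MHz mod fs = 24.8 MHz.
24.8 MHz > fs/2 = 14.95 MHz, folds to fs − 24.8 MHz = 5.1 MHz.
109.7 MHz mod fs = 20 MHz.
20 MHz > fs/2 = 14.95 MHz, folds to fs − 20 MHz = 9.9 MHz.
Distinct values: {5.1 MHz, 7.9 MHz, 9.9 MHz, 14.4 MHz}.

5.1 MHz, 7.9 MHz, 9.9 MHz, 14.4 MHz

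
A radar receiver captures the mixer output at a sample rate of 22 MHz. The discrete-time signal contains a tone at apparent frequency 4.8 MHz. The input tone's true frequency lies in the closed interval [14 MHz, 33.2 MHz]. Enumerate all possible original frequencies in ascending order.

17.2 MHz, 26.8 MHz

Frequencies that alias to 4.8 MHz are k·fs ± 4.8 MHz for integer k ≥ 0.
k=0: 4.8 MHz.
k=1: 17.2 MHz, 26.8 MHz.
k=2: 39.2 MHz, 48.8 MHz.
Within [14 MHz, 33.2 MHz]: 17.2 MHz, 26.8 MHz.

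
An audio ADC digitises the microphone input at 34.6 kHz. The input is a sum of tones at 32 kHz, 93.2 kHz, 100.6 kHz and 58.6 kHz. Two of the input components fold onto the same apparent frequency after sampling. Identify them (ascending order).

58.6 kHz, 93.2 kHz

fs/2 = 17.3 kHz.
32 kHz > fs/2 = 17.3 kHz, folds to fs − 32 kHz = 2.6 kHz.
93.2 kHz mod fs = 24 kHz.
24 kHz > fs/2 = 17.3 kHz, folds to fs − 24 kHz = 10.6 kHz.
100.6 kHz mod fs = 31.4 kHz.
31.4 kHz > fs/2 = 17.3 kHz, folds to fs − 31.4 kHz = 3.2 kHz.
58.6 kHz mod fs = 24 kHz.
24 kHz > fs/2 = 17.3 kHz, folds to fs − 24 kHz = 10.6 kHz.
58.6 kHz and 93.2 kHz both map to 10.6 kHz.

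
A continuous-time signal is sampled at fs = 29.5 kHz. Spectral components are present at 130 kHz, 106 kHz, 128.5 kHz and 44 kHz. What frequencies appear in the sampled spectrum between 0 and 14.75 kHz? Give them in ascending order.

fs/2 = 14.75 kHz.
130 kHz mod fs = 12 kHz.
12 kHz ≤ fs/2 = 14.75 kHz, appears at 12 kHz.
106 kHz mod fs = 17.5 kHz.
17.5 kHz > fs/2 = 14.75 kHz, folds to fs − 17.5 kHz = 12 kHz.
128.5 kHz mod fs = 10.5 kHz.
10.5 kHz ≤ fs/2 = 14.75 kHz, appears at 10.5 kHz.
44 kHz mod fs = 14.5 kHz.
14.5 kHz ≤ fs/2 = 14.75 kHz, appears at 14.5 kHz.
Distinct values: {10.5 kHz, 12 kHz, 14.5 kHz}.

10.5 kHz, 12 kHz, 14.5 kHz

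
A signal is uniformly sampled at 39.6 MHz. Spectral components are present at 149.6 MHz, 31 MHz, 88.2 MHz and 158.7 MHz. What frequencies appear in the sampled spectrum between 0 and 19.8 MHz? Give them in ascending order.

fs/2 = 19.8 MHz.
149.6 MHz mod fs = 30.8 MHz.
30.8 MHz > fs/2 = 19.8 MHz, folds to fs − 30.8 MHz = 8.8 MHz.
31 MHz > fs/2 = 19.8 MHz, folds to fs − 31 MHz = 8.6 MHz.
88.2 MHz mod fs = 9 MHz.
9 MHz ≤ fs/2 = 19.8 MHz, appears at 9 MHz.
158.7 MHz mod fs = 0.3 MHz.
0.3 MHz ≤ fs/2 = 19.8 MHz, appears at 0.3 MHz.
Distinct values: {0.3 MHz, 8.6 MHz, 8.8 MHz, 9 MHz}.

0.3 MHz, 8.6 MHz, 8.8 MHz, 9 MHz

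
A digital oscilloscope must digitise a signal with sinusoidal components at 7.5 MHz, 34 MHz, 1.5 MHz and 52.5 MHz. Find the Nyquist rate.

105 MHz

Highest-frequency component: 52.5 MHz.
Nyquist rate = 2 × 52.5 MHz = 105 MHz.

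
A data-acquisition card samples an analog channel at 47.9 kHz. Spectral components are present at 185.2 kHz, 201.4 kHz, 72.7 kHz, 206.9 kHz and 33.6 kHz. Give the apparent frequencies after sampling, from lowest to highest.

6.4 kHz, 9.8 kHz, 14.3 kHz, 15.3 kHz, 23.1 kHz

fs/2 = 23.95 kHz.
185.2 kHz mod fs = 41.5 kHz.
41.5 kHz > fs/2 = 23.95 kHz, folds to fs − 41.5 kHz = 6.4 kHz.
201.4 kHz mod fs = 9.8 kHz.
9.8 kHz ≤ fs/2 = 23.95 kHz, appears at 9.8 kHz.
72.7 kHz mod fs = 24.8 kHz.
24.8 kHz > fs/2 = 23.95 kHz, folds to fs − 24.8 kHz = 23.1 kHz.
206.9 kHz mod fs = 15.3 kHz.
15.3 kHz ≤ fs/2 = 23.95 kHz, appears at 15.3 kHz.
33.6 kHz > fs/2 = 23.95 kHz, folds to fs − 33.6 kHz = 14.3 kHz.
Distinct values: {6.4 kHz, 9.8 kHz, 14.3 kHz, 15.3 kHz, 23.1 kHz}.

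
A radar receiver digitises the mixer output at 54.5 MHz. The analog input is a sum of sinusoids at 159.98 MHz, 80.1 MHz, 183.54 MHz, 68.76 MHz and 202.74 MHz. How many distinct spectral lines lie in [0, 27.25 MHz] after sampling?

fs/2 = 27.25 MHz.
159.98 MHz mod fs = 50.98 MHz.
50.98 MHz > fs/2 = 27.25 MHz, folds to fs − 50.98 MHz = 3.52 MHz.
80.1 MHz mod fs = 25.6 MHz.
25.6 MHz ≤ fs/2 = 27.25 MHz, appears at 25.6 MHz.
183.54 MHz mod fs = 20.04 MHz.
20.04 MHz ≤ fs/2 = 27.25 MHz, appears at 20.04 MHz.
68.76 MHz mod fs = 14.26 MHz.
14.26 MHz ≤ fs/2 = 27.25 MHz, appears at 14.26 MHz.
202.74 MHz mod fs = 39.24 MHz.
39.24 MHz > fs/2 = 27.25 MHz, folds to fs − 39.24 MHz = 15.26 MHz.
Distinct values: {3.52 MHz, 14.26 MHz, 15.26 MHz, 20.04 MHz, 25.6 MHz} → 5.

5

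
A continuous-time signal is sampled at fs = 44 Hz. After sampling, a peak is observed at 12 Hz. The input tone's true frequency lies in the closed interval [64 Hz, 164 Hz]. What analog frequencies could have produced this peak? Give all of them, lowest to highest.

76 Hz, 100 Hz, 120 Hz, 144 Hz, 164 Hz

Frequencies that alias to 12 Hz are k·fs ± 12 Hz for integer k ≥ 0.
k=0: 12 Hz.
k=1: 32 Hz, 56 Hz.
k=2: 76 Hz, 100 Hz.
k=3: 120 Hz, 144 Hz.
k=4: 164 Hz, 188 Hz.
k=5: 208 Hz, 232 Hz.
Within [64 Hz, 164 Hz]: 76 Hz, 100 Hz, 120 Hz, 144 Hz, 164 Hz.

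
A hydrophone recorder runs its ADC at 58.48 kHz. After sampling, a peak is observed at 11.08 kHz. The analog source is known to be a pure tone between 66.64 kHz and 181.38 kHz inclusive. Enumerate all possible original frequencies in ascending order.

Frequencies that alias to 11.08 kHz are k·fs ± 11.08 kHz for integer k ≥ 0.
k=0: 11.08 kHz.
k=1: 47.4 kHz, 69.56 kHz.
k=2: 105.88 kHz, 128.04 kHz.
k=3: 164.36 kHz, 186.52 kHz.
k=4: 222.84 kHz, 245 kHz.
Within [66.64 kHz, 181.38 kHz]: 69.56 kHz, 105.88 kHz, 128.04 kHz, 164.36 kHz.

69.56 kHz, 105.88 kHz, 128.04 kHz, 164.36 kHz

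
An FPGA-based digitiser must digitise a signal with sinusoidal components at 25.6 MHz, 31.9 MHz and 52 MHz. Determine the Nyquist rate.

104 MHz

Highest-frequency component: 52 MHz.
Nyquist rate = 2 × 52 MHz = 104 MHz.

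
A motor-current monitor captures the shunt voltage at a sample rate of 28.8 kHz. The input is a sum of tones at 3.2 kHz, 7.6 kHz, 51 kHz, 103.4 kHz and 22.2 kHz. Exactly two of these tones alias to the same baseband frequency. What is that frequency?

fs/2 = 14.4 kHz.
3.2 kHz ≤ fs/2 = 14.4 kHz, passes unchanged.
7.6 kHz ≤ fs/2 = 14.4 kHz, passes unchanged.
51 kHz mod fs = 22.2 kHz.
22.2 kHz > fs/2 = 14.4 kHz, folds to fs − 22.2 kHz = 6.6 kHz.
103.4 kHz mod fs = 17 kHz.
17 kHz > fs/2 = 14.4 kHz, folds to fs − 17 kHz = 11.8 kHz.
22.2 kHz > fs/2 = 14.4 kHz, folds to fs − 22.2 kHz = 6.6 kHz.
22.2 kHz and 51 kHz both map to 6.6 kHz.

6.6 kHz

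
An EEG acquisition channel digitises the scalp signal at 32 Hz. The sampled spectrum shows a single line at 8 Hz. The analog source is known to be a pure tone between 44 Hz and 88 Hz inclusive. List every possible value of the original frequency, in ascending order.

56 Hz, 72 Hz, 88 Hz

Frequencies that alias to 8 Hz are k·fs ± 8 Hz for integer k ≥ 0.
k=0: 8 Hz.
k=1: 24 Hz, 40 Hz.
k=2: 56 Hz, 72 Hz.
k=3: 88 Hz, 104 Hz.
k=4: 120 Hz, 136 Hz.
Within [44 Hz, 88 Hz]: 56 Hz, 72 Hz, 88 Hz.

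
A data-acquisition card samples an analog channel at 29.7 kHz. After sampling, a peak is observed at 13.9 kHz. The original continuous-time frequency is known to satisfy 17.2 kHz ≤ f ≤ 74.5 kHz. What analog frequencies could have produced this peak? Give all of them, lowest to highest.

43.6 kHz, 45.5 kHz, 73.3 kHz

Frequencies that alias to 13.9 kHz are k·fs ± 13.9 kHz for integer k ≥ 0.
k=0: 13.9 kHz.
k=1: 15.8 kHz, 43.6 kHz.
k=2: 45.5 kHz, 73.3 kHz.
k=3: 75.2 kHz, 103 kHz.
Within [17.2 kHz, 74.5 kHz]: 43.6 kHz, 45.5 kHz, 73.3 kHz.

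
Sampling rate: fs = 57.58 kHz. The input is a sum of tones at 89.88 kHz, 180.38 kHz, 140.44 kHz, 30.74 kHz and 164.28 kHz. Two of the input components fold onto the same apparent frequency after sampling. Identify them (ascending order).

89.88 kHz, 140.44 kHz

fs/2 = 28.79 kHz.
89.88 kHz mod fs = 32.3 kHz.
32.3 kHz > fs/2 = 28.79 kHz, folds to fs − 32.3 kHz = 25.28 kHz.
180.38 kHz mod fs = 7.64 kHz.
7.64 kHz ≤ fs/2 = 28.79 kHz, appears at 7.64 kHz.
140.44 kHz mod fs = 25.28 kHz.
25.28 kHz ≤ fs/2 = 28.79 kHz, appears at 25.28 kHz.
30.74 kHz > fs/2 = 28.79 kHz, folds to fs − 30.74 kHz = 26.84 kHz.
164.28 kHz mod fs = 49.12 kHz.
49.12 kHz > fs/2 = 28.79 kHz, folds to fs − 49.12 kHz = 8.46 kHz.
89.88 kHz and 140.44 kHz both map to 25.28 kHz.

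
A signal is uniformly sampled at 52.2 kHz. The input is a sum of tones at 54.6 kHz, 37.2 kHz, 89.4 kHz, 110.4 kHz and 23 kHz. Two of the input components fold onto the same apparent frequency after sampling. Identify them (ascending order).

37.2 kHz, 89.4 kHz

fs/2 = 26.1 kHz.
54.6 kHz mod fs = 2.4 kHz.
2.4 kHz ≤ fs/2 = 26.1 kHz, appears at 2.4 kHz.
37.2 kHz > fs/2 = 26.1 kHz, folds to fs − 37.2 kHz = 15 kHz.
89.4 kHz mod fs = 37.2 kHz.
37.2 kHz > fs/2 = 26.1 kHz, folds to fs − 37.2 kHz = 15 kHz.
110.4 kHz mod fs = 6 kHz.
6 kHz ≤ fs/2 = 26.1 kHz, appears at 6 kHz.
23 kHz ≤ fs/2 = 26.1 kHz, passes unchanged.
37.2 kHz and 89.4 kHz both map to 15 kHz.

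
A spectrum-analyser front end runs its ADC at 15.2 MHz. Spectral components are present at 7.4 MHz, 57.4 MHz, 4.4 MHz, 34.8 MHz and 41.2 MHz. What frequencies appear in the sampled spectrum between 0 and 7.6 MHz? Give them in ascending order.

3.4 MHz, 4.4 MHz, 7.4 MHz

fs/2 = 7.6 MHz.
7.4 MHz ≤ fs/2 = 7.6 MHz, passes unchanged.
57.4 MHz mod fs = 11.8 MHz.
11.8 MHz > fs/2 = 7.6 MHz, folds to fs − 11.8 MHz = 3.4 MHz.
4.4 MHz ≤ fs/2 = 7.6 MHz, passes unchanged.
34.8 MHz mod fs = 4.4 MHz.
4.4 MHz ≤ fs/2 = 7.6 MHz, appears at 4.4 MHz.
41.2 MHz mod fs = 10.8 MHz.
10.8 MHz > fs/2 = 7.6 MHz, folds to fs − 10.8 MHz = 4.4 MHz.
Distinct values: {3.4 MHz, 4.4 MHz, 7.4 MHz}.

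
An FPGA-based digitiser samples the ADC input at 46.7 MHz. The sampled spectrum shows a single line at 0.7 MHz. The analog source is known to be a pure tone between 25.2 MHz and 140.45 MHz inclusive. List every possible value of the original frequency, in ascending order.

Frequencies that alias to 0.7 MHz are k·fs ± 0.7 MHz for integer k ≥ 0.
k=0: 0.7 MHz.
k=1: 46 MHz, 47.4 MHz.
k=2: 92.7 MHz, 94.1 MHz.
k=3: 139.4 MHz, 140.8 MHz.
k=4: 186.1 MHz, 187.5 MHz.
Within [25.2 MHz, 140.45 MHz]: 46 MHz, 47.4 MHz, 92.7 MHz, 94.1 MHz, 139.4 MHz.

46 MHz, 47.4 MHz, 92.7 MHz, 94.1 MHz, 139.4 MHz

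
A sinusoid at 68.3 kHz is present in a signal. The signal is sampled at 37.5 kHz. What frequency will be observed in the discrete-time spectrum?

6.7 kHz

68.3 kHz mod fs = 30.8 kHz.
30.8 kHz > fs/2 = 18.75 kHz, folds to fs − 30.8 kHz = 6.7 kHz.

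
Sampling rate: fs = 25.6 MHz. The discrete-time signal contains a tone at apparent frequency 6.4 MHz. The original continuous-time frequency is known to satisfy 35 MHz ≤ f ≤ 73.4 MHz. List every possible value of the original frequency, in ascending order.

44.8 MHz, 57.6 MHz, 70.4 MHz

Frequencies that alias to 6.4 MHz are k·fs ± 6.4 MHz for integer k ≥ 0.
k=0: 6.4 MHz.
k=1: 19.2 MHz, 32 MHz.
k=2: 44.8 MHz, 57.6 MHz.
k=3: 70.4 MHz, 83.2 MHz.
k=4: 96 MHz, 108.8 MHz.
Within [35 MHz, 73.4 MHz]: 44.8 MHz, 57.6 MHz, 70.4 MHz.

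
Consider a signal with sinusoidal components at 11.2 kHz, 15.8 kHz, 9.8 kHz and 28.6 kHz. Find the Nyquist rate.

Highest-frequency component: 28.6 kHz.
Nyquist rate = 2 × 28.6 kHz = 57.2 kHz.

57.2 kHz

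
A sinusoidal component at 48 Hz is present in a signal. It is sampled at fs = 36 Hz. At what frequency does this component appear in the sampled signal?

48 Hz mod fs = 12 Hz.
12 Hz ≤ fs/2 = 18 Hz, appears at 12 Hz.

12 Hz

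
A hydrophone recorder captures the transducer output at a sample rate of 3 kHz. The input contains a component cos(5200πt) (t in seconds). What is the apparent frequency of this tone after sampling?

0.4 kHz

ω = 5200π rad/s → f = ω/(2π) = 2600 Hz = 2.6 kHz.
2.6 kHz > fs/2 = 1.5 kHz, folds to fs − 2.6 kHz = 0.4 kHz.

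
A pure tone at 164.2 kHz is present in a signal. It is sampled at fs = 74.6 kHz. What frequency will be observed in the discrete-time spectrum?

164.2 kHz mod fs = 15 kHz.
15 kHz ≤ fs/2 = 37.3 kHz, appears at 15 kHz.

15 kHz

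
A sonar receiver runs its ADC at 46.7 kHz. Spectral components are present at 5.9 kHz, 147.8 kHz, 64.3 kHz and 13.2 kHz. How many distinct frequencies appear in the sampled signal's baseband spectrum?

4

fs/2 = 23.35 kHz.
5.9 kHz ≤ fs/2 = 23.35 kHz, passes unchanged.
147.8 kHz mod fs = 7.7 kHz.
7.7 kHz ≤ fs/2 = 23.35 kHz, appears at 7.7 kHz.
64.3 kHz mod fs = 17.6 kHz.
17.6 kHz ≤ fs/2 = 23.35 kHz, appears at 17.6 kHz.
13.2 kHz ≤ fs/2 = 23.35 kHz, passes unchanged.
Distinct values: {5.9 kHz, 7.7 kHz, 13.2 kHz, 17.6 kHz} → 4.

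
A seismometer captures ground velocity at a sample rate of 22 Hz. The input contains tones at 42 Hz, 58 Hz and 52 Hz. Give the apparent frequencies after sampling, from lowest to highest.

2 Hz, 8 Hz

fs/2 = 11 Hz.
42 Hz mod fs = 20 Hz.
20 Hz > fs/2 = 11 Hz, folds to fs − 20 Hz = 2 Hz.
58 Hz mod fs = 14 Hz.
14 Hz > fs/2 = 11 Hz, folds to fs − 14 Hz = 8 Hz.
52 Hz mod fs = 8 Hz.
8 Hz ≤ fs/2 = 11 Hz, appears at 8 Hz.
Distinct values: {2 Hz, 8 Hz}.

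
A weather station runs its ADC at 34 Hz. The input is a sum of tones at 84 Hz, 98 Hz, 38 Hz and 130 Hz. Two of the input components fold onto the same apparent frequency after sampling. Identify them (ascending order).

38 Hz, 98 Hz

fs/2 = 17 Hz.
84 Hz mod fs = 16 Hz.
16 Hz ≤ fs/2 = 17 Hz, appears at 16 Hz.
98 Hz mod fs = 30 Hz.
30 Hz > fs/2 = 17 Hz, folds to fs − 30 Hz = 4 Hz.
38 Hz mod fs = 4 Hz.
4 Hz ≤ fs/2 = 17 Hz, appears at 4 Hz.
130 Hz mod fs = 28 Hz.
28 Hz > fs/2 = 17 Hz, folds to fs − 28 Hz = 6 Hz.
38 Hz and 98 Hz both map to 4 Hz.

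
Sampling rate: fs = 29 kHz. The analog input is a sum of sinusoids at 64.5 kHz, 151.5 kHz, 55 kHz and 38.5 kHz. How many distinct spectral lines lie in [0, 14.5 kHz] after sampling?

fs/2 = 14.5 kHz.
64.5 kHz mod fs = 6.5 kHz.
6.5 kHz ≤ fs/2 = 14.5 kHz, appears at 6.5 kHz.
151.5 kHz mod fs = 6.5 kHz.
6.5 kHz ≤ fs/2 = 14.5 kHz, appears at 6.5 kHz.
55 kHz mod fs = 26 kHz.
26 kHz > fs/2 = 14.5 kHz, folds to fs − 26 kHz = 3 kHz.
38.5 kHz mod fs = 9.5 kHz.
9.5 kHz ≤ fs/2 = 14.5 kHz, appears at 9.5 kHz.
Distinct values: {3 kHz, 6.5 kHz, 9.5 kHz} → 3.

3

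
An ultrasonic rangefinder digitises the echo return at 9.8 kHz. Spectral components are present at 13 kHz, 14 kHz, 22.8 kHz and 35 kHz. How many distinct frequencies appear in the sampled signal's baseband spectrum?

fs/2 = 4.9 kHz.
13 kHz mod fs = 3.2 kHz.
3.2 kHz ≤ fs/2 = 4.9 kHz, appears at 3.2 kHz.
14 kHz mod fs = 4.2 kHz.
4.2 kHz ≤ fs/2 = 4.9 kHz, appears at 4.2 kHz.
22.8 kHz mod fs = 3.2 kHz.
3.2 kHz ≤ fs/2 = 4.9 kHz, appears at 3.2 kHz.
35 kHz mod fs = 5.6 kHz.
5.6 kHz > fs/2 = 4.9 kHz, folds to fs − 5.6 kHz = 4.2 kHz.
Distinct values: {3.2 kHz, 4.2 kHz} → 2.

2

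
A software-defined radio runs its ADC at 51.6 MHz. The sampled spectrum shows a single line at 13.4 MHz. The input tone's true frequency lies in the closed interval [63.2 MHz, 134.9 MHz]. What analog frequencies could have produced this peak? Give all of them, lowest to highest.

65 MHz, 89.8 MHz, 116.6 MHz

Frequencies that alias to 13.4 MHz are k·fs ± 13.4 MHz for integer k ≥ 0.
k=0: 13.4 MHz.
k=1: 38.2 MHz, 65 MHz.
k=2: 89.8 MHz, 116.6 MHz.
k=3: 141.4 MHz, 168.2 MHz.
Within [63.2 MHz, 134.9 MHz]: 65 MHz, 89.8 MHz, 116.6 MHz.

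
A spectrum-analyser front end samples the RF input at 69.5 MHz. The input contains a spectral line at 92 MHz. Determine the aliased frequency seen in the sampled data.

22.5 MHz

92 MHz mod fs = 22.5 MHz.
22.5 MHz ≤ fs/2 = 34.75 MHz, appears at 22.5 MHz.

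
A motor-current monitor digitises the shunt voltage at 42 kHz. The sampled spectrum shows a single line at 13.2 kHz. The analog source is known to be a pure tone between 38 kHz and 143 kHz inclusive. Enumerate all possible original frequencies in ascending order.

55.2 kHz, 70.8 kHz, 97.2 kHz, 112.8 kHz, 139.2 kHz

Frequencies that alias to 13.2 kHz are k·fs ± 13.2 kHz for integer k ≥ 0.
k=0: 13.2 kHz.
k=1: 28.8 kHz, 55.2 kHz.
k=2: 70.8 kHz, 97.2 kHz.
k=3: 112.8 kHz, 139.2 kHz.
k=4: 154.8 kHz, 181.2 kHz.
Within [38 kHz, 143 kHz]: 55.2 kHz, 70.8 kHz, 97.2 kHz, 112.8 kHz, 139.2 kHz.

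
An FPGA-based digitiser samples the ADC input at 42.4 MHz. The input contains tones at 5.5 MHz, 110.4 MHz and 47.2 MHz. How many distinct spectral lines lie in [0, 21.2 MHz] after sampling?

fs/2 = 21.2 MHz.
5.5 MHz ≤ fs/2 = 21.2 MHz, passes unchanged.
110.4 MHz mod fs = 25.6 MHz.
25.6 MHz > fs/2 = 21.2 MHz, folds to fs − 25.6 MHz = 16.8 MHz.
47.2 MHz mod fs = 4.8 MHz.
4.8 MHz ≤ fs/2 = 21.2 MHz, appears at 4.8 MHz.
Distinct values: {4.8 MHz, 5.5 MHz, 16.8 MHz} → 3.

3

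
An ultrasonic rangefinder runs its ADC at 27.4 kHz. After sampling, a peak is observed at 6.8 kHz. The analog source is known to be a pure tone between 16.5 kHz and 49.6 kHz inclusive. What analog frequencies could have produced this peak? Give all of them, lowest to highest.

20.6 kHz, 34.2 kHz, 48 kHz

Frequencies that alias to 6.8 kHz are k·fs ± 6.8 kHz for integer k ≥ 0.
k=0: 6.8 kHz.
k=1: 20.6 kHz, 34.2 kHz.
k=2: 48 kHz, 61.6 kHz.
k=3: 75.4 kHz, 89 kHz.
Within [16.5 kHz, 49.6 kHz]: 20.6 kHz, 34.2 kHz, 48 kHz.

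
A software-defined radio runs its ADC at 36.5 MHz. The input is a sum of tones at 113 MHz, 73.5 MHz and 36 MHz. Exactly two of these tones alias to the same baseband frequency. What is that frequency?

fs/2 = 18.25 MHz.
113 MHz mod fs = 3.5 MHz.
3.5 MHz ≤ fs/2 = 18.25 MHz, appears at 3.5 MHz.
73.5 MHz mod fs = 0.5 MHz.
0.5 MHz ≤ fs/2 = 18.25 MHz, appears at 0.5 MHz.
36 MHz > fs/2 = 18.25 MHz, folds to fs − 36 MHz = 0.5 MHz.
36 MHz and 73.5 MHz both map to 0.5 MHz.

0.5 MHz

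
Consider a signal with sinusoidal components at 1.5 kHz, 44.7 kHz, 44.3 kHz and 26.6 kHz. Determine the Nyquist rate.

Highest-frequency component: 44.7 kHz.
Nyquist rate = 2 × 44.7 kHz = 89.4 kHz.

89.4 kHz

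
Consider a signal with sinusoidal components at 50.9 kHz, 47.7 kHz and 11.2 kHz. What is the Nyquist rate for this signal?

101.8 kHz

Highest-frequency component: 50.9 kHz.
Nyquist rate = 2 × 50.9 kHz = 101.8 kHz.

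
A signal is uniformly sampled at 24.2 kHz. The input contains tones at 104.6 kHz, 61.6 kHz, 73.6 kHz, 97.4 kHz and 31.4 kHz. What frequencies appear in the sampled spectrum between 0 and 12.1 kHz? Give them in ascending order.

fs/2 = 12.1 kHz.
104.6 kHz mod fs = 7.8 kHz.
7.8 kHz ≤ fs/2 = 12.1 kHz, appears at 7.8 kHz.
61.6 kHz mod fs = 13.2 kHz.
13.2 kHz > fs/2 = 12.1 kHz, folds to fs − 13.2 kHz = 11 kHz.
73.6 kHz mod fs = 1 kHz.
1 kHz ≤ fs/2 = 12.1 kHz, appears at 1 kHz.
97.4 kHz mod fs = 0.6 kHz.
0.6 kHz ≤ fs/2 = 12.1 kHz, appears at 0.6 kHz.
31.4 kHz mod fs = 7.2 kHz.
7.2 kHz ≤ fs/2 = 12.1 kHz, appears at 7.2 kHz.
Distinct values: {0.6 kHz, 1 kHz, 7.2 kHz, 7.8 kHz, 11 kHz}.

0.6 kHz, 1 kHz, 7.2 kHz, 7.8 kHz, 11 kHz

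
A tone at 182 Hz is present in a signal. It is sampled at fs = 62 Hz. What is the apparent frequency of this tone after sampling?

182 Hz mod fs = 58 Hz.
58 Hz > fs/2 = 31 Hz, folds to fs − 58 Hz = 4 Hz.

4 Hz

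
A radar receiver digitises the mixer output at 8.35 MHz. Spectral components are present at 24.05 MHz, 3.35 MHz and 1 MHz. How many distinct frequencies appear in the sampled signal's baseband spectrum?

2

fs/2 = 4.175 MHz.
24.05 MHz mod fs = 7.35 MHz.
7.35 MHz > fs/2 = 4.175 MHz, folds to fs − 7.35 MHz = 1 MHz.
3.35 MHz ≤ fs/2 = 4.175 MHz, passes unchanged.
1 MHz ≤ fs/2 = 4.175 MHz, passes unchanged.
Distinct values: {1 MHz, 3.35 MHz} → 2.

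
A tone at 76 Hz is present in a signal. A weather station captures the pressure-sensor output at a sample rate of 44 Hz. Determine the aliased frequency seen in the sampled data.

76 Hz mod fs = 32 Hz.
32 Hz > fs/2 = 22 Hz, folds to fs − 32 Hz = 12 Hz.

12 Hz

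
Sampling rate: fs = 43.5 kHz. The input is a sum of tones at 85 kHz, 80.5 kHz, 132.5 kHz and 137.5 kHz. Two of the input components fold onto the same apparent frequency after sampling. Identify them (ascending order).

85 kHz, 132.5 kHz

fs/2 = 21.75 kHz.
85 kHz mod fs = 41.5 kHz.
41.5 kHz > fs/2 = 21.75 kHz, folds to fs − 41.5 kHz = 2 kHz.
80.5 kHz mod fs = 37 kHz.
37 kHz > fs/2 = 21.75 kHz, folds to fs − 37 kHz = 6.5 kHz.
132.5 kHz mod fs = 2 kHz.
2 kHz ≤ fs/2 = 21.75 kHz, appears at 2 kHz.
137.5 kHz mod fs = 7 kHz.
7 kHz ≤ fs/2 = 21.75 kHz, appears at 7 kHz.
85 kHz and 132.5 kHz both map to 2 kHz.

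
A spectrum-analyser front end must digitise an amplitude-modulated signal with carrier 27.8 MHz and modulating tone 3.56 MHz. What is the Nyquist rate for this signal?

62.72 MHz

AM sidebands sit at fc ± fm = 24.24 MHz and 31.36 MHz.
Highest-frequency component: 31.36 MHz.
Nyquist rate = 2 × 31.36 MHz = 62.72 MHz.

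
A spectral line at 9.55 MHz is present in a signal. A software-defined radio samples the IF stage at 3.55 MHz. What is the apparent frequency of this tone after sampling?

1.1 MHz

9.55 MHz mod fs = 2.45 MHz.
2.45 MHz > fs/2 = 1.775 MHz, folds to fs − 2.45 MHz = 1.1 MHz.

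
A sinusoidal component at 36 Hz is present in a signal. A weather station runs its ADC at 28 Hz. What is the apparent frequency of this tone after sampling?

36 Hz mod fs = 8 Hz.
8 Hz ≤ fs/2 = 14 Hz, appears at 8 Hz.

8 Hz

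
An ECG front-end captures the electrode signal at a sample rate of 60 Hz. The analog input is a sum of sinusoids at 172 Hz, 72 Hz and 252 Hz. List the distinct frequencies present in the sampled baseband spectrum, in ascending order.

fs/2 = 30 Hz.
172 Hz mod fs = 52 Hz.
52 Hz > fs/2 = 30 Hz, folds to fs − 52 Hz = 8 Hz.
72 Hz mod fs = 12 Hz.
12 Hz ≤ fs/2 = 30 Hz, appears at 12 Hz.
252 Hz mod fs = 12 Hz.
12 Hz ≤ fs/2 = 30 Hz, appears at 12 Hz.
Distinct values: {8 Hz, 12 Hz}.

8 Hz, 12 Hz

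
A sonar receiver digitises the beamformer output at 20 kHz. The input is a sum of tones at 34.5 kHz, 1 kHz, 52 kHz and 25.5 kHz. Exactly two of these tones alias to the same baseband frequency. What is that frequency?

fs/2 = 10 kHz.
34.5 kHz mod fs = 14.5 kHz.
14.5 kHz > fs/2 = 10 kHz, folds to fs − 14.5 kHz = 5.5 kHz.
1 kHz ≤ fs/2 = 10 kHz, passes unchanged.
52 kHz mod fs = 12 kHz.
12 kHz > fs/2 = 10 kHz, folds to fs − 12 kHz = 8 kHz.
25.5 kHz mod fs = 5.5 kHz.
5.5 kHz ≤ fs/2 = 10 kHz, appears at 5.5 kHz.
25.5 kHz and 34.5 kHz both map to 5.5 kHz.

5.5 kHz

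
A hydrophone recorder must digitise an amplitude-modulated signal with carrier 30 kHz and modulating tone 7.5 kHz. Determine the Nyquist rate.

AM sidebands sit at fc ± fm = 22.5 kHz and 37.5 kHz.
Highest-frequency component: 37.5 kHz.
Nyquist rate = 2 × 37.5 kHz = 75 kHz.

75 kHz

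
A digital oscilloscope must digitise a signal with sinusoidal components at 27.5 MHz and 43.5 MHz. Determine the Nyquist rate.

Highest-frequency component: 43.5 MHz.
Nyquist rate = 2 × 43.5 MHz = 87 MHz.

87 MHz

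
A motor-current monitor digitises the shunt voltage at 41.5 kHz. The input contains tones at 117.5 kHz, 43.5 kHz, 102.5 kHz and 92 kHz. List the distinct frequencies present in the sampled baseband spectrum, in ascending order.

fs/2 = 20.75 kHz.
117.5 kHz mod fs = 34.5 kHz.
34.5 kHz > fs/2 = 20.75 kHz, folds to fs − 34.5 kHz = 7 kHz.
43.5 kHz mod fs = 2 kHz.
2 kHz ≤ fs/2 = 20.75 kHz, appears at 2 kHz.
102.5 kHz mod fs = 19.5 kHz.
19.5 kHz ≤ fs/2 = 20.75 kHz, appears at 19.5 kHz.
92 kHz mod fs = 9 kHz.
9 kHz ≤ fs/2 = 20.75 kHz, appears at 9 kHz.
Distinct values: {2 kHz, 7 kHz, 9 kHz, 19.5 kHz}.

2 kHz, 7 kHz, 9 kHz, 19.5 kHz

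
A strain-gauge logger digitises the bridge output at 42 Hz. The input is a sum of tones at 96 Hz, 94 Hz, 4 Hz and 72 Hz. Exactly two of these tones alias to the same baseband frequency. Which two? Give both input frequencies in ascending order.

72 Hz, 96 Hz

fs/2 = 21 Hz.
96 Hz mod fs = 12 Hz.
12 Hz ≤ fs/2 = 21 Hz, appears at 12 Hz.
94 Hz mod fs = 10 Hz.
10 Hz ≤ fs/2 = 21 Hz, appears at 10 Hz.
4 Hz ≤ fs/2 = 21 Hz, passes unchanged.
72 Hz mod fs = 30 Hz.
30 Hz > fs/2 = 21 Hz, folds to fs − 30 Hz = 12 Hz.
72 Hz and 96 Hz both map to 12 Hz.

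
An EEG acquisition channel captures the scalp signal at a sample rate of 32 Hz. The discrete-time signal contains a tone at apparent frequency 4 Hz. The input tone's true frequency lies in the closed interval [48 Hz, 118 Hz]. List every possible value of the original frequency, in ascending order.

Frequencies that alias to 4 Hz are k·fs ± 4 Hz for integer k ≥ 0.
k=0: 4 Hz.
k=1: 28 Hz, 36 Hz.
k=2: 60 Hz, 68 Hz.
k=3: 92 Hz, 100 Hz.
k=4: 124 Hz, 132 Hz.
Within [48 Hz, 118 Hz]: 60 Hz, 68 Hz, 92 Hz, 100 Hz.

60 Hz, 68 Hz, 92 Hz, 100 Hz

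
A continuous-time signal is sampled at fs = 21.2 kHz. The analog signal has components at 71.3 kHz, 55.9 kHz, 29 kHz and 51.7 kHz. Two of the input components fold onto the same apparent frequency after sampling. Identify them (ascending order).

fs/2 = 10.6 kHz.
71.3 kHz mod fs = 7.7 kHz.
7.7 kHz ≤ fs/2 = 10.6 kHz, appears at 7.7 kHz.
55.9 kHz mod fs = 13.5 kHz.
13.5 kHz > fs/2 = 10.6 kHz, folds to fs − 13.5 kHz = 7.7 kHz.
29 kHz mod fs = 7.8 kHz.
7.8 kHz ≤ fs/2 = 10.6 kHz, appears at 7.8 kHz.
51.7 kHz mod fs = 9.3 kHz.
9.3 kHz ≤ fs/2 = 10.6 kHz, appears at 9.3 kHz.
55.9 kHz and 71.3 kHz both map to 7.7 kHz.

55.9 kHz, 71.3 kHz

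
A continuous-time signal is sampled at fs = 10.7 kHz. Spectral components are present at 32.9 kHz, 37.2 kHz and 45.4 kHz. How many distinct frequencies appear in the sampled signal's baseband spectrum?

fs/2 = 5.35 kHz.
32.9 kHz mod fs = 0.8 kHz.
0.8 kHz ≤ fs/2 = 5.35 kHz, appears at 0.8 kHz.
37.2 kHz mod fs = 5.1 kHz.
5.1 kHz ≤ fs/2 = 5.35 kHz, appears at 5.1 kHz.
45.4 kHz mod fs = 2.6 kHz.
2.6 kHz ≤ fs/2 = 5.35 kHz, appears at 2.6 kHz.
Distinct values: {0.8 kHz, 2.6 kHz, 5.1 kHz} → 3.

3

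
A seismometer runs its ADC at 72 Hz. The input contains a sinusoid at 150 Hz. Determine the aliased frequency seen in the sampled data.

150 Hz mod fs = 6 Hz.
6 Hz ≤ fs/2 = 36 Hz, appears at 6 Hz.

6 Hz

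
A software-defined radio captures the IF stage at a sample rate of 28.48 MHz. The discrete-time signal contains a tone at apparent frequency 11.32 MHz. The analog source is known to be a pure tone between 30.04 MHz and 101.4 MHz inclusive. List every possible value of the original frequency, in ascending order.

39.8 MHz, 45.64 MHz, 68.28 MHz, 74.12 MHz, 96.76 MHz

Frequencies that alias to 11.32 MHz are k·fs ± 11.32 MHz for integer k ≥ 0.
k=0: 11.32 MHz.
k=1: 17.16 MHz, 39.8 MHz.
k=2: 45.64 MHz, 68.28 MHz.
k=3: 74.12 MHz, 96.76 MHz.
k=4: 102.6 MHz, 125.24 MHz.
Within [30.04 MHz, 101.4 MHz]: 39.8 MHz, 45.64 MHz, 68.28 MHz, 74.12 MHz, 96.76 MHz.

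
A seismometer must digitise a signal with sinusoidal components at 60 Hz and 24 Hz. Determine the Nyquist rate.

Highest-frequency component: 60 Hz.
Nyquist rate = 2 × 60 Hz = 120 Hz.

120 Hz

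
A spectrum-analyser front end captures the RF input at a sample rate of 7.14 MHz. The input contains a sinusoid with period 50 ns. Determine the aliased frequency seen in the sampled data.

T = 50 ns → f = 1/T = 20 MHz.
20 MHz mod fs = 5.72 MHz.
5.72 MHz > fs/2 = 3.57 MHz, folds to fs − 5.72 MHz = 1.42 MHz.

1.42 MHz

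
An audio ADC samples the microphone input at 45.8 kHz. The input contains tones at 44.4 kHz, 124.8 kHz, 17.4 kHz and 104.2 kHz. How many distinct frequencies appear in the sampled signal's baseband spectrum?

fs/2 = 22.9 kHz.
44.4 kHz > fs/2 = 22.9 kHz, folds to fs − 44.4 kHz = 1.4 kHz.
124.8 kHz mod fs = 33.2 kHz.
33.2 kHz > fs/2 = 22.9 kHz, folds to fs − 33.2 kHz = 12.6 kHz.
17.4 kHz ≤ fs/2 = 22.9 kHz, passes unchanged.
104.2 kHz mod fs = 12.6 kHz.
12.6 kHz ≤ fs/2 = 22.9 kHz, appears at 12.6 kHz.
Distinct values: {1.4 kHz, 12.6 kHz, 17.4 kHz} → 3.

3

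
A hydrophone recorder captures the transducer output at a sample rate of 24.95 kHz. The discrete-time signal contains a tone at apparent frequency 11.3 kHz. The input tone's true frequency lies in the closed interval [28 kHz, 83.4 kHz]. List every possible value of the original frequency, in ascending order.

Frequencies that alias to 11.3 kHz are k·fs ± 11.3 kHz for integer k ≥ 0.
k=0: 11.3 kHz.
k=1: 13.65 kHz, 36.25 kHz.
k=2: 38.6 kHz, 61.2 kHz.
k=3: 63.55 kHz, 86.15 kHz.
k=4: 88.5 kHz, 111.1 kHz.
Within [28 kHz, 83.4 kHz]: 36.25 kHz, 38.6 kHz, 61.2 kHz, 63.55 kHz.

36.25 kHz, 38.6 kHz, 61.2 kHz, 63.55 kHz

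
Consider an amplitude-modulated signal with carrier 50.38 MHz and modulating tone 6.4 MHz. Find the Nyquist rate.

113.56 MHz

AM sidebands sit at fc ± fm = 43.98 MHz and 56.78 MHz.
Highest-frequency component: 56.78 MHz.
Nyquist rate = 2 × 56.78 MHz = 113.56 MHz.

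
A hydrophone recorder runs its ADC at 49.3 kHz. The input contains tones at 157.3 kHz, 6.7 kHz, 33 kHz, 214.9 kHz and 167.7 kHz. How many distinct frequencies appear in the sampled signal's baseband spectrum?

fs/2 = 24.65 kHz.
157.3 kHz mod fs = 9.4 kHz.
9.4 kHz ≤ fs/2 = 24.65 kHz, appears at 9.4 kHz.
6.7 kHz ≤ fs/2 = 24.65 kHz, passes unchanged.
33 kHz > fs/2 = 24.65 kHz, folds to fs − 33 kHz = 16.3 kHz.
214.9 kHz mod fs = 17.7 kHz.
17.7 kHz ≤ fs/2 = 24.65 kHz, appears at 17.7 kHz.
167.7 kHz mod fs = 19.8 kHz.
19.8 kHz ≤ fs/2 = 24.65 kHz, appears at 19.8 kHz.
Distinct values: {6.7 kHz, 9.4 kHz, 16.3 kHz, 17.7 kHz, 19.8 kHz} → 5.

5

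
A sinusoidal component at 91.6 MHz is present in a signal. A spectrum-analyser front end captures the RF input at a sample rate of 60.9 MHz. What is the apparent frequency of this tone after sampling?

30.2 MHz

91.6 MHz mod fs = 30.7 MHz.
30.7 MHz > fs/2 = 30.45 MHz, folds to fs − 30.7 MHz = 30.2 MHz.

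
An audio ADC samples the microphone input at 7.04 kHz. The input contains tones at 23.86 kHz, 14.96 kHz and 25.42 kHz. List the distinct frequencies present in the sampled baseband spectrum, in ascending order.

0.88 kHz, 2.74 kHz

fs/2 = 3.52 kHz.
23.86 kHz mod fs = 2.74 kHz.
2.74 kHz ≤ fs/2 = 3.52 kHz, appears at 2.74 kHz.
14.96 kHz mod fs = 0.88 kHz.
0.88 kHz ≤ fs/2 = 3.52 kHz, appears at 0.88 kHz.
25.42 kHz mod fs = 4.3 kHz.
4.3 kHz > fs/2 = 3.52 kHz, folds to fs − 4.3 kHz = 2.74 kHz.
Distinct values: {0.88 kHz, 2.74 kHz}.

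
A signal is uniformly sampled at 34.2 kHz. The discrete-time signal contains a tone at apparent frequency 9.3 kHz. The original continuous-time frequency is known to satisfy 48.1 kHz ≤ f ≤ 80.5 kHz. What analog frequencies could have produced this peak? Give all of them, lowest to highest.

Frequencies that alias to 9.3 kHz are k·fs ± 9.3 kHz for integer k ≥ 0.
k=0: 9.3 kHz.
k=1: 24.9 kHz, 43.5 kHz.
k=2: 59.1 kHz, 77.7 kHz.
k=3: 93.3 kHz, 111.9 kHz.
Within [48.1 kHz, 80.5 kHz]: 59.1 kHz, 77.7 kHz.

59.1 kHz, 77.7 kHz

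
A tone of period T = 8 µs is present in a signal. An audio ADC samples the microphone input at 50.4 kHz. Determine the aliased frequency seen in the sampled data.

T = 8 µs → f = 1/T = 125 kHz.
125 kHz mod fs = 24.2 kHz.
24.2 kHz ≤ fs/2 = 25.2 kHz, appears at 24.2 kHz.

24.2 kHz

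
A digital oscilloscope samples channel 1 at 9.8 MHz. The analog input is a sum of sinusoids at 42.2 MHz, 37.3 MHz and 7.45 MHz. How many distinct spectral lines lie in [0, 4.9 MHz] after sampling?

fs/2 = 4.9 MHz.
42.2 MHz mod fs = 3 MHz.
3 MHz ≤ fs/2 = 4.9 MHz, appears at 3 MHz.
37.3 MHz mod fs = 7.9 MHz.
7.9 MHz > fs/2 = 4.9 MHz, folds to fs − 7.9 MHz = 1.9 MHz.
7.45 MHz > fs/2 = 4.9 MHz, folds to fs − 7.45 MHz = 2.35 MHz.
Distinct values: {1.9 MHz, 2.35 MHz, 3 MHz} → 3.

3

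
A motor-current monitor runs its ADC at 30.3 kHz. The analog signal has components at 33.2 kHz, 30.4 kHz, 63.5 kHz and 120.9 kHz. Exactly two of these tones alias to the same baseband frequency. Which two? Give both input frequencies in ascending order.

33.2 kHz, 63.5 kHz

fs/2 = 15.15 kHz.
33.2 kHz mod fs = 2.9 kHz.
2.9 kHz ≤ fs/2 = 15.15 kHz, appears at 2.9 kHz.
30.4 kHz mod fs = 0.1 kHz.
0.1 kHz ≤ fs/2 = 15.15 kHz, appears at 0.1 kHz.
63.5 kHz mod fs = 2.9 kHz.
2.9 kHz ≤ fs/2 = 15.15 kHz, appears at 2.9 kHz.
120.9 kHz mod fs = 30 kHz.
30 kHz > fs/2 = 15.15 kHz, folds to fs − 30 kHz = 0.3 kHz.
33.2 kHz and 63.5 kHz both map to 2.9 kHz.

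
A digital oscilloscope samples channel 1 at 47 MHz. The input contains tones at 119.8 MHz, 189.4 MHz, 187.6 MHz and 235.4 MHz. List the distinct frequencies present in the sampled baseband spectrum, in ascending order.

0.4 MHz, 1.4 MHz, 21.2 MHz

fs/2 = 23.5 MHz.
119.8 MHz mod fs = 25.8 MHz.
25.8 MHz > fs/2 = 23.5 MHz, folds to fs − 25.8 MHz = 21.2 MHz.
189.4 MHz mod fs = 1.4 MHz.
1.4 MHz ≤ fs/2 = 23.5 MHz, appears at 1.4 MHz.
187.6 MHz mod fs = 46.6 MHz.
46.6 MHz > fs/2 = 23.5 MHz, folds to fs − 46.6 MHz = 0.4 MHz.
235.4 MHz mod fs = 0.4 MHz.
0.4 MHz ≤ fs/2 = 23.5 MHz, appears at 0.4 MHz.
Distinct values: {0.4 MHz, 1.4 MHz, 21.2 MHz}.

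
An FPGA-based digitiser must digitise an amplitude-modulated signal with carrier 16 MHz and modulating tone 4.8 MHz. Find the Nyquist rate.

41.6 MHz

AM sidebands sit at fc ± fm = 11.2 MHz and 20.8 MHz.
Highest-frequency component: 20.8 MHz.
Nyquist rate = 2 × 20.8 MHz = 41.6 MHz.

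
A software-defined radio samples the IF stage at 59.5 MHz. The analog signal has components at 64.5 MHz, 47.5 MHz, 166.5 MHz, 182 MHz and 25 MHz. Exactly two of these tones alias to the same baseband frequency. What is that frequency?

fs/2 = 29.75 MHz.
64.5 MHz mod fs = 5 MHz.
5 MHz ≤ fs/2 = 29.75 MHz, appears at 5 MHz.
47.5 MHz > fs/2 = 29.75 MHz, folds to fs − 47.5 MHz = 12 MHz.
166.5 MHz mod fs = 47.5 MHz.
47.5 MHz > fs/2 = 29.75 MHz, folds to fs − 47.5 MHz = 12 MHz.
182 MHz mod fs = 3.5 MHz.
3.5 MHz ≤ fs/2 = 29.75 MHz, appears at 3.5 MHz.
25 MHz ≤ fs/2 = 29.75 MHz, passes unchanged.
47.5 MHz and 166.5 MHz both map to 12 MHz.

12 MHz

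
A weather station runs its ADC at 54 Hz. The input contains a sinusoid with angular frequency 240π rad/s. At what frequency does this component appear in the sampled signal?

12 Hz

ω = 240π rad/s → f = ω/(2π) = 120 Hz.
120 Hz mod fs = 12 Hz.
12 Hz ≤ fs/2 = 27 Hz, appears at 12 Hz.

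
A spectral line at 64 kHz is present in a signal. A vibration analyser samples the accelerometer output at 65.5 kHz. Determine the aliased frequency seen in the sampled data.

64 kHz > fs/2 = 32.75 kHz, folds to fs − 64 kHz = 1.5 kHz.

1.5 kHz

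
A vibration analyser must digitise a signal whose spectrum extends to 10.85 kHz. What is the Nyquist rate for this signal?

Nyquist rate = 2 × 10.85 kHz = 21.7 kHz.

21.7 kHz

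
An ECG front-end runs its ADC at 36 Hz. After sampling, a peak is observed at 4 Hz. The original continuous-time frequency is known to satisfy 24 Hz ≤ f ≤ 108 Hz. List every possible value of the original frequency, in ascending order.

Frequencies that alias to 4 Hz are k·fs ± 4 Hz for integer k ≥ 0.
k=0: 4 Hz.
k=1: 32 Hz, 40 Hz.
k=2: 68 Hz, 76 Hz.
k=3: 104 Hz, 112 Hz.
k=4: 140 Hz, 148 Hz.
Within [24 Hz, 108 Hz]: 32 Hz, 40 Hz, 68 Hz, 76 Hz, 104 Hz.

32 Hz, 40 Hz, 68 Hz, 76 Hz, 104 Hz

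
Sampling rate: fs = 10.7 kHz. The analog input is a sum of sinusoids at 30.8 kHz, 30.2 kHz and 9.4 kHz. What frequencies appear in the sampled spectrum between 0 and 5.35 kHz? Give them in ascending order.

1.3 kHz, 1.9 kHz

fs/2 = 5.35 kHz.
30.8 kHz mod fs = 9.4 kHz.
9.4 kHz > fs/2 = 5.35 kHz, folds to fs − 9.4 kHz = 1.3 kHz.
30.2 kHz mod fs = 8.8 kHz.
8.8 kHz > fs/2 = 5.35 kHz, folds to fs − 8.8 kHz = 1.9 kHz.
9.4 kHz > fs/2 = 5.35 kHz, folds to fs − 9.4 kHz = 1.3 kHz.
Distinct values: {1.3 kHz, 1.9 kHz}.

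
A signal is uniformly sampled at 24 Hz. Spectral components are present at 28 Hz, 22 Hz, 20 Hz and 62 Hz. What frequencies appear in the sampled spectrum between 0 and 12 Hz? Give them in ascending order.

2 Hz, 4 Hz, 10 Hz

fs/2 = 12 Hz.
28 Hz mod fs = 4 Hz.
4 Hz ≤ fs/2 = 12 Hz, appears at 4 Hz.
22 Hz > fs/2 = 12 Hz, folds to fs − 22 Hz = 2 Hz.
20 Hz > fs/2 = 12 Hz, folds to fs − 20 Hz = 4 Hz.
62 Hz mod fs = 14 Hz.
14 Hz > fs/2 = 12 Hz, folds to fs − 14 Hz = 10 Hz.
Distinct values: {2 Hz, 4 Hz, 10 Hz}.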